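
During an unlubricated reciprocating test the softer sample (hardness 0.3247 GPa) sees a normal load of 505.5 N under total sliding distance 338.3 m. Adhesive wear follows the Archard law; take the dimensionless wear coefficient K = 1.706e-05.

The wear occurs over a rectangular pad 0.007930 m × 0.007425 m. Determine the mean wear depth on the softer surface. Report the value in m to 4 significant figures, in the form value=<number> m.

value=1.526e-04 m

Intermediate values appear rounded — each operation maintains full precision — a single final rounding: four significant figures.
Hardness H = 0.3247 GPa = 3.247e+08 Pa.
Contact area A = 0.007930 m × 0.007425 m = 5.888e-05 m².
Restated in SI base units: W = 505.5 N, H = 3.247e+08 Pa, K = 1.706e-05.
Apply Archard: V = K·W·L/H = 1.706e-05 · 505.5 · 338.3 / 3.247e+08 = 8.985e-09 m³.
Mean wear depth h = V/A = 8.985e-09 / 5.888e-05 = 1.526e-04 m.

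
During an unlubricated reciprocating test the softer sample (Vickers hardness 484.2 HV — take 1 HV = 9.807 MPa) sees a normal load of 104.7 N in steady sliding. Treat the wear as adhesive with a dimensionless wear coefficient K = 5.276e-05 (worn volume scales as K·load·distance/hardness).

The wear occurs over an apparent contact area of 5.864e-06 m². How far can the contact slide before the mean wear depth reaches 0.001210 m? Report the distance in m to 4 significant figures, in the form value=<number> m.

value=6099 m

Intermediates are shown rounded. All working math runs at full precision. Rounded just once, at four significant digits.
Hardness H = 484.2 HV × 9.807 MPa/HV = 4749 MPa = 4.749e+09 Pa.
Expressed in SI base units: W = 104.7 N, H = 4.749e+09 Pa, K = 5.276e-05.
Allowed volume V_lim = h_lim·A = 0.001210 · 5.864e-06 = 7.095e-09 m³.
Life L = V_lim·H/(K·W) = 7.095e-09 · 4.749e+09 / (5.276e-05 · 104.7) = 6099 m.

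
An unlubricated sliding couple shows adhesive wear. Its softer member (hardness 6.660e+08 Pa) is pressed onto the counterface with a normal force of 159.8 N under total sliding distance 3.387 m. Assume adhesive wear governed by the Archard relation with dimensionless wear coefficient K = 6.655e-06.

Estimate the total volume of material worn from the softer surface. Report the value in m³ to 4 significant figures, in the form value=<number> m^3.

All arithmetic maintains full float precision; quoted intermediates are rounded. Rounded once at the end, at 4 significant digits.
Restated in SI base units: W = 159.8 N, H = 6.660e+08 Pa, K = 6.655e-06.
Worn volume V = K·W·L/H = 6.655e-06 · 159.8 · 3.387 / 6.660e+08 = 5.408e-12 m³.

value=5.408e-12 m^3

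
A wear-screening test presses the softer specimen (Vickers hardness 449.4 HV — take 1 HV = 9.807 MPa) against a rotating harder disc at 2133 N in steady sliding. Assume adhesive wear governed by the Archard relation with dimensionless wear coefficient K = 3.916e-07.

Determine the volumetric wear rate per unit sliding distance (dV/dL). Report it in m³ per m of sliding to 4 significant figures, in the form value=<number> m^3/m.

Intermediates are displayed rounded. The computation runs at exact precision. Rounded once at the end to four significant figures.
Hardness H = 449.4 HV × 9.807 MPa/HV = 4407 MPa = 4.407e+09 Pa.
As SI base values: W = 2133 N, H = 4.407e+09 Pa, K = 3.916e-07.
Rate of wear dV/dL = K·W/H, so: 3.916e-07 · 2133 / 4.407e+09 = 1.895e-13 m³/m.

value=1.895e-13 m^3/m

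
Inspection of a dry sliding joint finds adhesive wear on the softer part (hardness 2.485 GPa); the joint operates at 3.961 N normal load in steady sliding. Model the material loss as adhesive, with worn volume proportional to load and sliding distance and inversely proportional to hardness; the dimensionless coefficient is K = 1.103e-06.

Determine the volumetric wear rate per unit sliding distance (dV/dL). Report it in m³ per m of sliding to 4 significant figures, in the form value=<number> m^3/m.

All working math holds full float precision; intermediates are shown rounded; a single final rounding to four significant figures.
Hardness H = 2.485 GPa = 2.485e+09 Pa.
SI base units throughout: W = 3.961 N, H = 2.485e+09 Pa, K = 1.103e-06.
Rate of wear dV/dL = K·W/H, per unit distance: 1.103e-06 · 3.961 / 2.485e+09 = 1.758e-15 m³/m.

value=1.758e-15 m^3/m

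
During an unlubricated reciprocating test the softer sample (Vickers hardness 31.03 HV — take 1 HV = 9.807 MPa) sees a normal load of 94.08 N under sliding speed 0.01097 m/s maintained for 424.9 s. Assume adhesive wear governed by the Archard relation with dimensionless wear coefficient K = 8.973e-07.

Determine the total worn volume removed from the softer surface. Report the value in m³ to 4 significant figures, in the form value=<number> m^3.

value=1.293e-12 m^3

Each operation holds full float precision. Intermediates are printed rounded, and one last rounding: 4 significant figures.
Convert: Path length L = v·t = 0.01097 m/s × 424.9 s = 4.661 m.
Convert: Hardness H = 31.03 HV × 9.807 MPa/HV = 304.3 MPa = 3.043e+08 Pa.
SI base units throughout: W = 94.08 N, H = 3.043e+08 Pa, K = 8.973e-07.
Apply Archard: V = K·W·L/H = 8.973e-07 · 94.08 · 4.661 / 3.043e+08 = 1.293e-12 m³.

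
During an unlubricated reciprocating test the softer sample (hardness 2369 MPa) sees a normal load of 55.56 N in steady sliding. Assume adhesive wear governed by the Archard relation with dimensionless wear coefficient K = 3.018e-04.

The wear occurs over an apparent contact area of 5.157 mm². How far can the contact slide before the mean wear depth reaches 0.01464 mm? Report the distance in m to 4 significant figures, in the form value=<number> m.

value=10.67 m

The intermediates are printed rounded. The computation keeps exact precision, and one last rounding to four significant digits.
Hardness H = 2369 MPa = 2.369e+09 Pa.
Contact area A = 5.157 mm² = 5.157e-06 m².
Depth limit h_lim = 0.01464 mm = 1.464e-05 m.
SI base units throughout: W = 55.56 N, H = 2.369e+09 Pa, K = 3.018e-04.
Volume at the limit: V_lim = h_lim·A = 1.464e-05 · 5.157e-06 = 7.550e-11 m³.
So the life L = V_lim·H/(K·W) = 7.550e-11 · 2.369e+09 / (3.018e-04 · 55.56) = 10.67 m.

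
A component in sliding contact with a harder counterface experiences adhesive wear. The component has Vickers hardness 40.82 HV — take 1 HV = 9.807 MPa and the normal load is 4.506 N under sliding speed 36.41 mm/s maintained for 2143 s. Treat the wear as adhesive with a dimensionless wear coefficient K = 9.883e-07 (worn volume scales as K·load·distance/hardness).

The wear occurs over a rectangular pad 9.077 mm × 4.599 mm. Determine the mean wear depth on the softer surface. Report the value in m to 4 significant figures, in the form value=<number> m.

value=2.079e-08 m

Quoted intermediates are rounded. All working math keeps full float precision — one last rounding: 4 significant digits.
Sliding speed v = 36.41 mm/s = 0.03641 m/s. Path length L = v·t = 0.03641 m/s × 2143 s = 78.03 m.
Hardness H = 40.82 HV × 9.807 MPa/HV = 400.3 MPa = 4.003e+08 Pa.
Pad sides 9.077 mm × 4.599 mm = 0.009077 m × 0.004599 m. Contact area A = 0.009077 m × 0.004599 m = 4.175e-05 m².
SI base units throughout: W = 4.506 N, H = 4.003e+08 Pa, K = 9.883e-07.
Archard relation: V = K·W·L/H = 9.883e-07 · 4.506 · 78.03 / 4.003e+08 = 8.680e-13 m³.
Average depth h = V/A = 8.680e-13 / 4.175e-05 = 2.079e-08 m.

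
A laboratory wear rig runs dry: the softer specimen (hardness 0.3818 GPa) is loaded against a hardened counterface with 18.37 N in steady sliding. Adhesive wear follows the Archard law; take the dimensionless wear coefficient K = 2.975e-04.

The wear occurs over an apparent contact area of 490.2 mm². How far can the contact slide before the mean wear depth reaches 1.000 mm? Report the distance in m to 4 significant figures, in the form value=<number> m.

The computation runs at exact precision; intermediate values appear rounded. Rounded once at the end: four significant figures.
Convert: Hardness H = 0.3818 GPa = 3.818e+08 Pa.
Convert: Contact area A = 490.2 mm² = 4.902e-04 m².
Convert: Depth limit h_lim = 1.000 mm = 0.001000 m.
Restated in SI base units: W = 18.37 N, H = 3.818e+08 Pa, K = 2.975e-04.
At the depth limit, V_lim = h_lim·A = 0.001000 · 4.902e-04 = 4.902e-07 m³.
So the life L = V_lim·H/(K·W) = 4.902e-07 · 3.818e+08 / (2.975e-04 · 18.37) = 3.425e+04 m.

value=3.425e+04 m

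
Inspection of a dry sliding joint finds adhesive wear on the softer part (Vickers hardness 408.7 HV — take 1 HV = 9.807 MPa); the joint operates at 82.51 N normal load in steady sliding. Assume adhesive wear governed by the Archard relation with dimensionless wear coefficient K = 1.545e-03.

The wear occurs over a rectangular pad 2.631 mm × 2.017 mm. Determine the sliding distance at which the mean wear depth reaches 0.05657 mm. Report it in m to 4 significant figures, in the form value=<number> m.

The intermediates appear rounded, and each operation runs at exact precision; one last rounding to four significant digits.
Convert: Hardness H = 408.7 HV × 9.807 MPa/HV = 4008 MPa = 4.008e+09 Pa.
Convert: Pad sides 2.631 mm × 2.017 mm = 0.002631 m × 0.002017 m. Contact area A = 0.002631 m × 0.002017 m = 5.307e-06 m².
Convert: Depth limit h_lim = 0.05657 mm = 5.657e-05 m.
SI base units throughout: W = 82.51 N, H = 4.008e+09 Pa, K = 1.545e-03.
Limit volume V_lim = h_lim·A = 5.657e-05 · 5.307e-06 = 3.002e-10 m³.
So the life L = V_lim·H/(K·W) = 3.002e-10 · 4.008e+09 / (1.545e-03 · 82.51) = 9.439 m.

value=9.439 m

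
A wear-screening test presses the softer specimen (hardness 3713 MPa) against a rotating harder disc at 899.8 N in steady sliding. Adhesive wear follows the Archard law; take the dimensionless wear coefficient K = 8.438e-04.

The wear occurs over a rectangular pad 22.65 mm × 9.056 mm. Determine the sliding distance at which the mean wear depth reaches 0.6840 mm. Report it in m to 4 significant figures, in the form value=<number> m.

The computation runs at full precision — the intermediates are printed rounded — a single final rounding: 4 significant digits.
Hardness H = 3713 MPa = 3.713e+09 Pa.
Pad sides 22.65 mm × 9.056 mm = 0.02265 m × 0.009056 m. Contact area A = 0.02265 m × 0.009056 m = 2.051e-04 m².
Depth limit h_lim = 0.6840 mm = 6.840e-04 m.
Expressed in SI base units: W = 899.8 N, H = 3.713e+09 Pa, K = 8.438e-04.
Allowed volume V_lim = h_lim·A = 6.840e-04 · 2.051e-04 = 1.403e-07 m³.
Inverting, life L = V_lim·H/(K·W) = 1.403e-07 · 3.713e+09 / (8.438e-04 · 899.8) = 686.1 m.

value=686.1 m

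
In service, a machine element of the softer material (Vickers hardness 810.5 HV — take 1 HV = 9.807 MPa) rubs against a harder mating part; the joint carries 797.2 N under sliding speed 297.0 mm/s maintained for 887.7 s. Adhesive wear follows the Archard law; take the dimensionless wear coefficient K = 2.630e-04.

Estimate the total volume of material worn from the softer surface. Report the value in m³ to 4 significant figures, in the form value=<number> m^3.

value=6.954e-09 m^3

Intermediates are displayed rounded. All working math carries full float precision, and one last rounding, at 4 significant figures.
Convert: Sliding speed v = 297.0 mm/s = 0.2970 m/s. Path length L = v·t = 0.2970 m/s × 887.7 s = 263.6 m.
Convert: Hardness H = 810.5 HV × 9.807 MPa/HV = 7949 MPa = 7.949e+09 Pa.
As SI base values: W = 797.2 N, H = 7.949e+09 Pa, K = 2.630e-04.
By Archard's law, V = K·W·L/H = 2.630e-04 · 797.2 · 263.6 / 7.949e+09 = 6.954e-09 m³.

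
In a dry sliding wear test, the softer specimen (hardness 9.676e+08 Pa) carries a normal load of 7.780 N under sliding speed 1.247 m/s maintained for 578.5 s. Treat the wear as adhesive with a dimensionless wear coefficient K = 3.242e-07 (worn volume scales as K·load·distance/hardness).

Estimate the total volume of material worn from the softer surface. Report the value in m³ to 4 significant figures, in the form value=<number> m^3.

Quoted intermediates are rounded. The algebra holds full float precision — a single final rounding to 4 significant figures.
Distance covered L = v·t = 1.247 m/s × 578.5 s = 721.4 m.
SI base units throughout: W = 7.780 N, H = 9.676e+08 Pa, K = 3.242e-07.
The Archard volume V = K·W·L/H = 3.242e-07 · 7.780 · 721.4 / 9.676e+08 = 1.880e-12 m³.

value=1.880e-12 m^3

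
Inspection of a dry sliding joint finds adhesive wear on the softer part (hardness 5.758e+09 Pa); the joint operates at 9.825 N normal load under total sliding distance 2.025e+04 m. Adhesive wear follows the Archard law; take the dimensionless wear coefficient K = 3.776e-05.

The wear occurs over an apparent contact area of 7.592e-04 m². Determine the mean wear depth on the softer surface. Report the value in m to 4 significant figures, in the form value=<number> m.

value=1.719e-06 m

The intermediates are shown rounded; the algebra holds full float precision; a lone final rounding, at 4 significant digits.
SI base units throughout: W = 9.825 N, H = 5.758e+09 Pa, K = 3.776e-05.
Wear volume V = K·W·L/H = 3.776e-05 · 9.825 · 2.025e+04 / 5.758e+09 = 1.305e-09 m³.
Mean depth h = V/A = 1.305e-09 / 7.592e-04 = 1.719e-06 m.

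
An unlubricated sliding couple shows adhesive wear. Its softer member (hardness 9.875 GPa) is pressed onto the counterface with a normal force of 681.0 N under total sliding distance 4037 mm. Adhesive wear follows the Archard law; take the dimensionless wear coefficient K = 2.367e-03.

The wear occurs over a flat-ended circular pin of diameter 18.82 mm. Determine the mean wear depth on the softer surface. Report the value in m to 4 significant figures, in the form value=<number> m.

Each operation runs at exact precision — intermediate values are displayed rounded — a lone final rounding, at four significant figures.
Convert: Distance L = 4037 mm = 4.037 m.
Convert: Hardness H = 9.875 GPa = 9.875e+09 Pa.
Convert: Pin diameter d = 18.82 mm = 0.01882 m. Contact area A = π·d²/4 = π·(0.01882 m)²/4 = 2.782e-04 m².
Expressed in SI base units: W = 681.0 N, H = 9.875e+09 Pa, K = 2.367e-03.
Volume removed: V = K·W·L/H = 2.367e-03 · 681.0 · 4.037 / 9.875e+09 = 6.590e-10 m³.
Average depth h = V/A = 6.590e-10 / 2.782e-04 = 2.369e-06 m.

value=2.369e-06 m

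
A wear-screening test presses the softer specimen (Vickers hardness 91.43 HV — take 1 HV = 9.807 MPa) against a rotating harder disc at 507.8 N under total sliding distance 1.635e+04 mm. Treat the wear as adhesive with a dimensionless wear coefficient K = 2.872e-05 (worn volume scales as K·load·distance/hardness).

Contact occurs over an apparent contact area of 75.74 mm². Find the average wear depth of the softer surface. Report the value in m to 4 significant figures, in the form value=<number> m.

value=3.511e-06 m

Intermediates are displayed rounded; all arithmetic carries full float precision. Rounded once at the end to 4 significant digits.
Total distance L = 1.635e+04 mm = 16.35 m.
Hardness H = 91.43 HV × 9.807 MPa/HV = 896.7 MPa = 8.967e+08 Pa.
Contact area A = 75.74 mm² = 7.574e-05 m².
In SI base units: W = 507.8 N, H = 8.967e+08 Pa, K = 2.872e-05.
By Archard's law, V = K·W·L/H = 2.872e-05 · 507.8 · 16.35 / 8.967e+08 = 2.659e-10 m³.
Average depth h = V/A = 2.659e-10 / 7.574e-05 = 3.511e-06 m.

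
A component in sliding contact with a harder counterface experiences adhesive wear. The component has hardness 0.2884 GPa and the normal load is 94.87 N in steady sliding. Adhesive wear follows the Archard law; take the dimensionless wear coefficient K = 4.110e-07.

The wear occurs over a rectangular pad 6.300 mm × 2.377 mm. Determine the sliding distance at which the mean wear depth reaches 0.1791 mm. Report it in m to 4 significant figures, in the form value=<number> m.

value=1.984e+04 m

Intermediate values are printed rounded, and all working math runs at full precision. Rounded once at the end to four significant figures.
Hardness H = 0.2884 GPa = 2.884e+08 Pa.
Pad sides 6.300 mm × 2.377 mm = 0.006300 m × 0.002377 m. Contact area A = 0.006300 m × 0.002377 m = 1.498e-05 m².
Depth limit h_lim = 0.1791 mm = 1.791e-04 m.
As SI base values: W = 94.87 N, H = 2.884e+08 Pa, K = 4.110e-07.
Wearable volume V_lim = h_lim·A = 1.791e-04 · 1.498e-05 = 2.682e-09 m³.
Thus life L = V_lim·H/(K·W) = 2.682e-09 · 2.884e+08 / (4.110e-07 · 94.87) = 1.984e+04 m.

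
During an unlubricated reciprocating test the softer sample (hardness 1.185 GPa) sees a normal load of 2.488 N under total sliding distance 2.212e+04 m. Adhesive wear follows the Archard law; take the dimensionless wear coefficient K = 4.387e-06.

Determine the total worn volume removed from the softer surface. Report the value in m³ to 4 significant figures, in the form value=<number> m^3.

Every step maintains full precision. The intermediates are displayed rounded — one final rounding to 4 significant figures.
Hardness H = 1.185 GPa = 1.185e+09 Pa.
Restated in SI base units: W = 2.488 N, H = 1.185e+09 Pa, K = 4.387e-06.
Apply Archard: V = K·W·L/H = 4.387e-06 · 2.488 · 2.212e+04 / 1.185e+09 = 2.037e-10 m³.

value=2.037e-10 m^3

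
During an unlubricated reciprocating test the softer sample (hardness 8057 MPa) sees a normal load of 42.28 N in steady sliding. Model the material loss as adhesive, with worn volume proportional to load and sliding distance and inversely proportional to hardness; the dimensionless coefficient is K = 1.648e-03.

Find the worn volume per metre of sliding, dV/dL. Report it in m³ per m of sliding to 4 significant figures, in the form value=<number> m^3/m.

value=8.648e-12 m^3/m

Intermediate values are displayed rounded — the algebra holds exact precision, and a lone final rounding, at 4 significant figures.
Convert: Hardness H = 8057 MPa = 8.057e+09 Pa.
SI base units throughout: W = 42.28 N, H = 8.057e+09 Pa, K = 1.648e-03.
The wear rate dV/dL = K·W/H, so: 1.648e-03 · 42.28 / 8.057e+09 = 8.648e-12 m³/m.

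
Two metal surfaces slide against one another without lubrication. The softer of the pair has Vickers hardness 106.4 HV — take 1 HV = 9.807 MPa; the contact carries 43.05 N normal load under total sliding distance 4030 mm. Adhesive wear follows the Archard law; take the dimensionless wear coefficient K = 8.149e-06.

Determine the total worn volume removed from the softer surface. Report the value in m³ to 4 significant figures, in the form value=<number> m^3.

Printed values are rounded — all arithmetic keeps full float precision, and one last rounding: four significant figures.
Path length L = 4030 mm = 4.030 m.
Hardness H = 106.4 HV × 9.807 MPa/HV = 1043 MPa = 1.043e+09 Pa.
Working in SI base units: W = 43.05 N, H = 1.043e+09 Pa, K = 8.149e-06.
Worn volume V = K·W·L/H = 8.149e-06 · 43.05 · 4.030 / 1.043e+09 = 1.355e-12 m³.

value=1.355e-12 m^3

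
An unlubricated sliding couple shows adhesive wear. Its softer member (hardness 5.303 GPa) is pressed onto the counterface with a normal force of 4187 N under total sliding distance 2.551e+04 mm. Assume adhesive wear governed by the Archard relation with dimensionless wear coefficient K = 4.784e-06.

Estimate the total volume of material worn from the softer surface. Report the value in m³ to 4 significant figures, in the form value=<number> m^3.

Shown intermediates are rounded, and the computation maintains full float precision, and one last rounding, at four significant digits.
Path length L = 2.551e+04 mm = 25.51 m.
Hardness H = 5.303 GPa = 5.303e+09 Pa.
Restated in SI base units: W = 4187 N, H = 5.303e+09 Pa, K = 4.784e-06.
By Archard's law, V = K·W·L/H = 4.784e-06 · 4187 · 25.51 / 5.303e+09 = 9.636e-11 m³.

value=9.636e-11 m^3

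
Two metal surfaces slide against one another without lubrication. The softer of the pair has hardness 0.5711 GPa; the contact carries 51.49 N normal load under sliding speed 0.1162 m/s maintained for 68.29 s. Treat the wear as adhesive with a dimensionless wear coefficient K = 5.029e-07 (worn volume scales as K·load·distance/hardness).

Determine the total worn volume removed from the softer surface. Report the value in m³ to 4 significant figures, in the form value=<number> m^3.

value=3.598e-13 m^3

All arithmetic runs at full float precision; intermediate values are shown rounded. Rounded once at the end to 4 significant digits.
Distance L = v·t = 0.1162 m/s × 68.29 s = 7.935 m.
Hardness H = 0.5711 GPa = 5.711e+08 Pa.
As SI base values: W = 51.49 N, H = 5.711e+08 Pa, K = 5.029e-07.
The Archard volume V = K·W·L/H = 5.029e-07 · 51.49 · 7.935 / 5.711e+08 = 3.598e-13 m³.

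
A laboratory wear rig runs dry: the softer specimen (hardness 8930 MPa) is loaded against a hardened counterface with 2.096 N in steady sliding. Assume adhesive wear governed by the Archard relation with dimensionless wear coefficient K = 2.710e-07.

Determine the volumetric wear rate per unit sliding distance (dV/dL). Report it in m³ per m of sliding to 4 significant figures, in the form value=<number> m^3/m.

value=6.361e-17 m^3/m

All working math maintains exact precision — intermediates are printed rounded, and rounded just once: 4 significant figures.
Convert: Hardness H = 8930 MPa = 8.930e+09 Pa.
SI base units throughout: W = 2.096 N, H = 8.930e+09 Pa, K = 2.710e-07.
Wear rate dV/dL = K·W/H (no L dependence): 2.710e-07 · 2.096 / 8.930e+09 = 6.361e-17 m³/m.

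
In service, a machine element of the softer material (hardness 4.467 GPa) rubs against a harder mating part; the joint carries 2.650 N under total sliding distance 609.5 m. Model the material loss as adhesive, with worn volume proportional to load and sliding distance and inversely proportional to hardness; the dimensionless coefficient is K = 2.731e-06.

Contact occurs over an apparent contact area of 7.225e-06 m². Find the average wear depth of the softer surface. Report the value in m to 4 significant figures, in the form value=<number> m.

The algebra maintains exact precision. The intermediates appear rounded — one last rounding, at four significant digits.
Convert: Hardness H = 4.467 GPa = 4.467e+09 Pa.
In SI base units: W = 2.650 N, H = 4.467e+09 Pa, K = 2.731e-06.
Worn volume V = K·W·L/H = 2.731e-06 · 2.650 · 609.5 / 4.467e+09 = 9.875e-13 m³.
Wear depth h = V/A = 9.875e-13 / 7.225e-06 = 1.367e-07 m.

value=1.367e-07 m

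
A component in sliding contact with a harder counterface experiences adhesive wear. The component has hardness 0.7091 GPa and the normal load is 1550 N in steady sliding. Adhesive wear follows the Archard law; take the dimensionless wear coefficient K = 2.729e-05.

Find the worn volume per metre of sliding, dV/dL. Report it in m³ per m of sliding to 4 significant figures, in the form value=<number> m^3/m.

Intermediates are shown rounded. Every step keeps exact precision; a single final rounding, at 4 significant digits.
Hardness H = 0.7091 GPa = 7.091e+08 Pa.
As SI base values: W = 1550 N, H = 7.091e+08 Pa, K = 2.729e-05.
Rate of wear dV/dL = K·W/H, so: 2.729e-05 · 1550 / 7.091e+08 = 5.965e-11 m³/m.

value=5.965e-11 m^3/m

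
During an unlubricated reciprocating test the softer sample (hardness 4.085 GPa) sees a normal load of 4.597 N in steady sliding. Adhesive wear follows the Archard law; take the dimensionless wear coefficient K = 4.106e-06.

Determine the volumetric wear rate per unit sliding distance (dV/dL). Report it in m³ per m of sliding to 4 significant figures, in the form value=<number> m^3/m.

value=4.621e-15 m^3/m

The algebra maintains full float precision, and intermediates are printed rounded; one last rounding: four significant digits.
Convert: Hardness H = 4.085 GPa = 4.085e+09 Pa.
Restated in SI base units: W = 4.597 N, H = 4.085e+09 Pa, K = 4.106e-06.
Rate of wear dV/dL = K·W/H, so: 4.106e-06 · 4.597 / 4.085e+09 = 4.621e-15 m³/m.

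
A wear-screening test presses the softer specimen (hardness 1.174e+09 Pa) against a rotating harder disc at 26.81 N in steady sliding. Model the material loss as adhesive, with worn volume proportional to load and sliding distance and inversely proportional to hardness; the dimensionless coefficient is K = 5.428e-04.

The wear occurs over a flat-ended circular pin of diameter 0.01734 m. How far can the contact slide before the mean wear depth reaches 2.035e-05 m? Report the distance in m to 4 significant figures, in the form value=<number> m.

value=387.7 m

Each operation maintains full float precision; intermediates are printed rounded; rounded just once, at 4 significant digits.
Contact area A = π·d²/4 = π·(0.01734 m)²/4 = 2.362e-04 m².
Expressed in SI base units: W = 26.81 N, H = 1.174e+09 Pa, K = 5.428e-04.
Permissible volume V_lim = h_lim·A = 2.035e-05 · 2.362e-04 = 4.806e-09 m³.
Inverting, life L = V_lim·H/(K·W) = 4.806e-09 · 1.174e+09 / (5.428e-04 · 26.81) = 387.7 m.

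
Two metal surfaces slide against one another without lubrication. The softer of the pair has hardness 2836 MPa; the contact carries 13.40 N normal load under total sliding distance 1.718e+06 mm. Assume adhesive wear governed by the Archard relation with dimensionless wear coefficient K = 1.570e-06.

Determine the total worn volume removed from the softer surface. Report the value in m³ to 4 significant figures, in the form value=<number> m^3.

All working math runs at full precision; the intermediates are displayed rounded; a lone final rounding, at four significant digits.
The distance L = 1.718e+06 mm = 1718 m.
Hardness H = 2836 MPa = 2.836e+09 Pa.
Collected in SI base units: W = 13.40 N, H = 2.836e+09 Pa, K = 1.570e-06.
Archard relation: V = K·W·L/H = 1.570e-06 · 13.40 · 1718 / 2.836e+09 = 1.274e-11 m³.

value=1.274e-11 m^3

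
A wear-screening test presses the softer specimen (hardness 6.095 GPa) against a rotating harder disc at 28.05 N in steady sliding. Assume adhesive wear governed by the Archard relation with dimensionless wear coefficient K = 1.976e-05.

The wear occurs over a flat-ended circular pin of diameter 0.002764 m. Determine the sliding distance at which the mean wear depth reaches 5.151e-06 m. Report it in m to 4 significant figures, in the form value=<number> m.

value=339.9 m

Intermediates are printed rounded. Every step maintains full precision. Rounded just once, at four significant digits.
Hardness H = 6.095 GPa = 6.095e+09 Pa.
Contact area A = π·d²/4 = π·(0.002764 m)²/4 = 6.000e-06 m².
Collected in SI base units: W = 28.05 N, H = 6.095e+09 Pa, K = 1.976e-05.
Wearable volume V_lim = h_lim·A = 5.151e-06 · 6.000e-06 = 3.091e-11 m³.
Life L = V_lim·H/(K·W) = 3.091e-11 · 6.095e+09 / (1.976e-05 · 28.05) = 339.9 m.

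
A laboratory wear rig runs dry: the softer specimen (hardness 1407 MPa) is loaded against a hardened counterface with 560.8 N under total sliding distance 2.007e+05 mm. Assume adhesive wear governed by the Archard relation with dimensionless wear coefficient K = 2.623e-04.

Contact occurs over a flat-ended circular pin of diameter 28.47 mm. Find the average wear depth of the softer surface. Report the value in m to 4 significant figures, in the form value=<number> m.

value=3.296e-05 m

Intermediates are displayed rounded; each operation carries full float precision; one last rounding: 4 significant figures.
Convert: Total distance L = 2.007e+05 mm = 200.7 m.
Convert: Hardness H = 1407 MPa = 1.407e+09 Pa.
Convert: Pin diameter d = 28.47 mm = 0.02847 m. Contact area A = π·d²/4 = π·(0.02847 m)²/4 = 6.366e-04 m².
Collected in SI base units: W = 560.8 N, H = 1.407e+09 Pa, K = 2.623e-04.
Archard relation: V = K·W·L/H = 2.623e-04 · 560.8 · 200.7 / 1.407e+09 = 2.098e-08 m³.
Depth of wear h = V/A = 2.098e-08 / 6.366e-04 = 3.296e-05 m.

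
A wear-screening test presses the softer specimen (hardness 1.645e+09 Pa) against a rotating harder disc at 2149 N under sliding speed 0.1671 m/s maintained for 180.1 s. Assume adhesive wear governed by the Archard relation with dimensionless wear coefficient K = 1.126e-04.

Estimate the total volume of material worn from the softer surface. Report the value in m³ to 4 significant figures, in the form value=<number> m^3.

Shown intermediates are rounded; all working math maintains full precision — rounded once at the end: four significant digits.
Distance covered L = v·t = 0.1671 m/s × 180.1 s = 30.09 m.
In SI base units: W = 2149 N, H = 1.645e+09 Pa, K = 1.126e-04.
Worn volume V = K·W·L/H = 1.126e-04 · 2149 · 30.09 / 1.645e+09 = 4.427e-09 m³.

value=4.427e-09 m^3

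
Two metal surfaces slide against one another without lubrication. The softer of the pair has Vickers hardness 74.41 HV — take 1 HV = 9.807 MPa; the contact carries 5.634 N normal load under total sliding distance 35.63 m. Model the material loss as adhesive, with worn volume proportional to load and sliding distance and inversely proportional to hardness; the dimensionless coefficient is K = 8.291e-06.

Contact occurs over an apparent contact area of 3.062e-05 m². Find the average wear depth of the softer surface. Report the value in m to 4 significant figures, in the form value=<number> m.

value=7.448e-08 m

Every step runs at full float precision. Quoted intermediates are rounded. Rounded once at the end, at 4 significant digits.
Hardness H = 74.41 HV × 9.807 MPa/HV = 729.7 MPa = 7.297e+08 Pa.
In SI base units: W = 5.634 N, H = 7.297e+08 Pa, K = 8.291e-06.
By Archard's law, V = K·W·L/H = 8.291e-06 · 5.634 · 35.63 / 7.297e+08 = 2.281e-12 m³.
Average depth h = V/A = 2.281e-12 / 3.062e-05 = 7.448e-08 m.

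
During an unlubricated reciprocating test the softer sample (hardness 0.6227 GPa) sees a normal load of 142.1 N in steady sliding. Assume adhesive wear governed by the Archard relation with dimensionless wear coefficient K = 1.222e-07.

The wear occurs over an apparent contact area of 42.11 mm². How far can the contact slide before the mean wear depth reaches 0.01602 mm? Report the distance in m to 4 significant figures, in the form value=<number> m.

The algebra holds exact precision — the intermediates are displayed rounded, and rounded once at the end: four significant digits.
Hardness H = 0.6227 GPa = 6.227e+08 Pa.
Contact area A = 42.11 mm² = 4.211e-05 m².
Depth limit h_lim = 0.01602 mm = 1.602e-05 m.
As SI base values: W = 142.1 N, H = 6.227e+08 Pa, K = 1.222e-07.
Volume at the limit: V_lim = h_lim·A = 1.602e-05 · 4.211e-05 = 6.746e-10 m³.
Life L = V_lim·H/(K·W) = 6.746e-10 · 6.227e+08 / (1.222e-07 · 142.1) = 2.419e+04 m.

value=2.419e+04 m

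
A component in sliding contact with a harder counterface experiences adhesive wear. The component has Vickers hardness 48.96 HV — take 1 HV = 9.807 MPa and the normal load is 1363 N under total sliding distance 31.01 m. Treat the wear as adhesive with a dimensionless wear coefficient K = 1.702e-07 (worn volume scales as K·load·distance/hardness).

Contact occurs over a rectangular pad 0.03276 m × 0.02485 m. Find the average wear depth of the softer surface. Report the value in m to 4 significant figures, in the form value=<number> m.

value=1.840e-08 m

All arithmetic carries full float precision; the intermediates are printed rounded. Rounded once at the end, at four significant figures.
Convert: Hardness H = 48.96 HV × 9.807 MPa/HV = 480.2 MPa = 4.802e+08 Pa.
Convert: Contact area A = 0.03276 m × 0.02485 m = 8.141e-04 m².
Expressed in SI base units: W = 1363 N, H = 4.802e+08 Pa, K = 1.702e-07.
Worn volume V = K·W·L/H = 1.702e-07 · 1363 · 31.01 / 4.802e+08 = 1.498e-11 m³.
Mean wear depth h = V/A = 1.498e-11 / 8.141e-04 = 1.840e-08 m.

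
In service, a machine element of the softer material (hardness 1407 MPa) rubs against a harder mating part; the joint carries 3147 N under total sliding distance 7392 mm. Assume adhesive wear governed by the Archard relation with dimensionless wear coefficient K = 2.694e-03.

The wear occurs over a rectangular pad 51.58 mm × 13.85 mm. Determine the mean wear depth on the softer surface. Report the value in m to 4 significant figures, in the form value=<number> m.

The algebra holds full float precision — printed values are rounded, and a lone final rounding to 4 significant digits.
Convert: Path length L = 7392 mm = 7.392 m.
Convert: Hardness H = 1407 MPa = 1.407e+09 Pa.
Convert: Pad sides 51.58 mm × 13.85 mm = 0.05158 m × 0.01385 m. Contact area A = 0.05158 m × 0.01385 m = 7.144e-04 m².
As SI base values: W = 3147 N, H = 1.407e+09 Pa, K = 2.694e-03.
The Archard volume V = K·W·L/H = 2.694e-03 · 3147 · 7.392 / 1.407e+09 = 4.454e-08 m³.
Depth of wear h = V/A = 4.454e-08 / 7.144e-04 = 6.235e-05 m.

value=6.235e-05 m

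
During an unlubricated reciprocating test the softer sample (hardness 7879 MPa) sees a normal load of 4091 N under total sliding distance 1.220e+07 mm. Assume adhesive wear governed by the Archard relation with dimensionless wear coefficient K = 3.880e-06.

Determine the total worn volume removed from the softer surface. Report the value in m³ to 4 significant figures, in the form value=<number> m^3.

The intermediates appear rounded — every step maintains exact precision. Rounded once at the end: 4 significant figures.
Convert: The distance L = 1.220e+07 mm = 1.220e+04 m.
Convert: Hardness H = 7879 MPa = 7.879e+09 Pa.
Expressed in SI base units: W = 4091 N, H = 7.879e+09 Pa, K = 3.880e-06.
By Archard's law, V = K·W·L/H = 3.880e-06 · 4091 · 1.220e+04 / 7.879e+09 = 2.458e-08 m³.

value=2.458e-08 m^3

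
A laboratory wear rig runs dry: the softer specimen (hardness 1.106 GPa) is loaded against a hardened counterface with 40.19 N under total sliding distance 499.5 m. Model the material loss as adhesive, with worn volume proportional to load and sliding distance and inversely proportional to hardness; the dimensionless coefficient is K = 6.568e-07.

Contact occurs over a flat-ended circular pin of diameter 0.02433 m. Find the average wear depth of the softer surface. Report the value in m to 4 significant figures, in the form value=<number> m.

value=2.564e-08 m

The algebra runs at full float precision. Printed values are rounded — one final rounding, at 4 significant digits.
Hardness H = 1.106 GPa = 1.106e+09 Pa.
Contact area A = π·d²/4 = π·(0.02433 m)²/4 = 4.649e-04 m².
Collected in SI base units: W = 40.19 N, H = 1.106e+09 Pa, K = 6.568e-07.
Apply Archard: V = K·W·L/H = 6.568e-07 · 40.19 · 499.5 / 1.106e+09 = 1.192e-11 m³.
Mean wear depth h = V/A = 1.192e-11 / 4.649e-04 = 2.564e-08 m.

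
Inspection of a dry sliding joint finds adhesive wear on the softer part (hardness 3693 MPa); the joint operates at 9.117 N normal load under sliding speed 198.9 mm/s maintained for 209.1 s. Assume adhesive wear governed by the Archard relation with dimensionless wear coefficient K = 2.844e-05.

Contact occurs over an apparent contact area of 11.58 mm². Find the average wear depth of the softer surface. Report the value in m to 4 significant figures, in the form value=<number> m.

value=2.522e-07 m

The computation holds full float precision, and quoted intermediates are rounded — one last rounding: four significant digits.
Sliding speed v = 198.9 mm/s = 0.1989 m/s. The distance L = v·t = 0.1989 m/s × 209.1 s = 41.59 m.
Hardness H = 3693 MPa = 3.693e+09 Pa.
Contact area A = 11.58 mm² = 1.158e-05 m².
Working in SI base units: W = 9.117 N, H = 3.693e+09 Pa, K = 2.844e-05.
Apply Archard: V = K·W·L/H = 2.844e-05 · 9.117 · 41.59 / 3.693e+09 = 2.920e-12 m³.
Mean wear depth h = V/A = 2.920e-12 / 1.158e-05 = 2.522e-07 m.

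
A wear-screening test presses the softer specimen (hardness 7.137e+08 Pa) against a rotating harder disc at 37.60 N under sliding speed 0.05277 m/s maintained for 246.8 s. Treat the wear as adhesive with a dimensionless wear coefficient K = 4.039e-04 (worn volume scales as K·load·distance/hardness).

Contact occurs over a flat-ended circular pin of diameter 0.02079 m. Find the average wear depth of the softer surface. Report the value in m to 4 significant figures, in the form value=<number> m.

value=8.164e-07 m

Intermediates are shown rounded; all working math runs at full precision; a lone final rounding, at 4 significant figures.
Convert: The distance L = v·t = 0.05277 m/s × 246.8 s = 13.02 m.
Convert: Contact area A = π·d²/4 = π·(0.02079 m)²/4 = 3.395e-04 m².
Restated in SI base units: W = 37.60 N, H = 7.137e+08 Pa, K = 4.039e-04.
By Archard's law, V = K·W·L/H = 4.039e-04 · 37.60 · 13.02 / 7.137e+08 = 2.771e-10 m³.
Mean depth h = V/A = 2.771e-10 / 3.395e-04 = 8.164e-07 m.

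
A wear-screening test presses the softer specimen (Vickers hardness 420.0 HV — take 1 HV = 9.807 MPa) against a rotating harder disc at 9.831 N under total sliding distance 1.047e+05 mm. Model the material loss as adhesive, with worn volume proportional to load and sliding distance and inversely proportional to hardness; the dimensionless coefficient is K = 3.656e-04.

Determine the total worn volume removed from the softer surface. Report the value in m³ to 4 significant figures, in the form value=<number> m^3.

Intermediate values are displayed rounded — every step maintains full float precision. Rounded once at the end, at 4 significant figures.
Convert: Sliding distance L = 1.047e+05 mm = 104.7 m.
Convert: Hardness H = 420.0 HV × 9.807 MPa/HV = 4119 MPa = 4.119e+09 Pa.
Collected in SI base units: W = 9.831 N, H = 4.119e+09 Pa, K = 3.656e-04.
Apply Archard: V = K·W·L/H = 3.656e-04 · 9.831 · 104.7 / 4.119e+09 = 9.136e-11 m³.

value=9.136e-11 m^3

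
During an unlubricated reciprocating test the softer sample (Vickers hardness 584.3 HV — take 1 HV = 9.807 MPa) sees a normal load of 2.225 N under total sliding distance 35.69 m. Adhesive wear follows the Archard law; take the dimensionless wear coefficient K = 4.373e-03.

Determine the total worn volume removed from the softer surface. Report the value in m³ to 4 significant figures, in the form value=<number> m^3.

Every step carries exact precision; intermediates appear rounded; rounded just once, at four significant figures.
Convert: Hardness H = 584.3 HV × 9.807 MPa/HV = 5730 MPa = 5.730e+09 Pa.
SI base units throughout: W = 2.225 N, H = 5.730e+09 Pa, K = 4.373e-03.
By Archard's law, V = K·W·L/H = 4.373e-03 · 2.225 · 35.69 / 5.730e+09 = 6.060e-11 m³.

value=6.060e-11 m^3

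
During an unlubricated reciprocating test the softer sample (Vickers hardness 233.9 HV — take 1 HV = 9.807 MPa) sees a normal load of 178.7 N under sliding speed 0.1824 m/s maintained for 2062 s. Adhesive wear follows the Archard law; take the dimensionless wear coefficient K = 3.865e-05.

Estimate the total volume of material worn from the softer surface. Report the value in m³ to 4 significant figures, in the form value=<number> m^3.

All working math holds full precision; intermediate values are displayed rounded. Rounded just once, at four significant digits.
Distance L = v·t = 0.1824 m/s × 2062 s = 376.1 m.
Hardness H = 233.9 HV × 9.807 MPa/HV = 2294 MPa = 2.294e+09 Pa.
Restated in SI base units: W = 178.7 N, H = 2.294e+09 Pa, K = 3.865e-05.
By Archard's law, V = K·W·L/H = 3.865e-05 · 178.7 · 376.1 / 2.294e+09 = 1.132e-09 m³.

value=1.132e-09 m^3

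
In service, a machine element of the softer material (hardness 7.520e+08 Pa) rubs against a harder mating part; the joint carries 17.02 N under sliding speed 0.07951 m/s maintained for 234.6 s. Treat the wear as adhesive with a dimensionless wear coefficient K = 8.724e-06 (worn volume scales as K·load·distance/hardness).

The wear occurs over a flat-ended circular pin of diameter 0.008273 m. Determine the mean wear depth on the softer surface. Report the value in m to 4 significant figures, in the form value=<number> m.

The intermediates are printed rounded — the algebra runs at full precision. Rounded just once, at four significant digits.
Convert: Path length L = v·t = 0.07951 m/s × 234.6 s = 18.65 m.
Convert: Contact area A = π·d²/4 = π·(0.008273 m)²/4 = 5.375e-05 m².
As SI base values: W = 17.02 N, H = 7.520e+08 Pa, K = 8.724e-06.
The Archard volume V = K·W·L/H = 8.724e-06 · 17.02 · 18.65 / 7.520e+08 = 3.683e-12 m³.
Depth of wear h = V/A = 3.683e-12 / 5.375e-05 = 6.852e-08 m.

value=6.852e-08 m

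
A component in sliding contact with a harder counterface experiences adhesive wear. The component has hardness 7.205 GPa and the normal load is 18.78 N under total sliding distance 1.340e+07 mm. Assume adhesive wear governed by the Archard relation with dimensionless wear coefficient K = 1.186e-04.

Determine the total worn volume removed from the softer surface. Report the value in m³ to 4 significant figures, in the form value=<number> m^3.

Intermediates are displayed rounded. Each operation keeps exact precision — a single final rounding, at 4 significant digits.
Convert: Distance L = 1.340e+07 mm = 1.340e+04 m.
Convert: Hardness H = 7.205 GPa = 7.205e+09 Pa.
Restated in SI base units: W = 18.78 N, H = 7.205e+09 Pa, K = 1.186e-04.
Wear volume V = K·W·L/H = 1.186e-04 · 18.78 · 1.340e+04 / 7.205e+09 = 4.142e-09 m³.

value=4.142e-09 m^3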